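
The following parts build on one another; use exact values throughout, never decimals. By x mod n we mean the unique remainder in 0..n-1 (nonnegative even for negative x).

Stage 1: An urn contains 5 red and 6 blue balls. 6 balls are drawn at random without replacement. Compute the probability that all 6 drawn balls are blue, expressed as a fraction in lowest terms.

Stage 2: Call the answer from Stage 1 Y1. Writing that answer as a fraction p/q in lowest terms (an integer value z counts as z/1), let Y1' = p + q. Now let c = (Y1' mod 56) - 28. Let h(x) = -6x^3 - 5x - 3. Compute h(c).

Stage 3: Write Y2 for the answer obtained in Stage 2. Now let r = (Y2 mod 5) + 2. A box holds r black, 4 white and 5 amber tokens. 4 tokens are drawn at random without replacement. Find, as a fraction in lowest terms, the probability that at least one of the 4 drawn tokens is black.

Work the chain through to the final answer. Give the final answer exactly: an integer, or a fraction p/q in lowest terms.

59/65

Stage 1: total draws C(11,6) = 462; favorable C(6,6) = 1; P = 1/462; answer 1/462
Stage 2: Y1 = 1/462; threaded value p + q = 463; c = -13; -6*(-13)^3 - 5*(-13)^1 - 3 = (13182) + (65) + (-3) = 13244; answer 13244
Stage 3: Y2 = 13244; r = 6; total draws C(15,4) = 1365; complement C(9,4) = 126; favorable 1365 - 126 = 1239; P = 59/65; answer 59/65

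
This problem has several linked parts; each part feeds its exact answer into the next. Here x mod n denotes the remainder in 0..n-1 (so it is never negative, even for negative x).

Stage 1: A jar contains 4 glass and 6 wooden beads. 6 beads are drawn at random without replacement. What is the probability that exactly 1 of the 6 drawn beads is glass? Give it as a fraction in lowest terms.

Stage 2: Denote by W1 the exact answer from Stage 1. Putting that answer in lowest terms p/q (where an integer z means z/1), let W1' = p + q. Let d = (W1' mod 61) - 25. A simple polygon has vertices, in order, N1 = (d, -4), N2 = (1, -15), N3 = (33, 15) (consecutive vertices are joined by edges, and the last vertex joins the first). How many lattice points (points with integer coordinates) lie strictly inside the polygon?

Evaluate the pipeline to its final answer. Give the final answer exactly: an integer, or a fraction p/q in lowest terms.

9

Stage 1: total draws C(10,6) = 210; favorable C(4,1)*C(6,5) = 24; P = 4/35; answer 4/35
Stage 2: W1 = 4/35; threaded value p + q = 39; d = 14; cross terms: (14*-15 - 1*-4)=-206, (1*15 - 33*-15)=510, (33*-4 - 14*15)=-342; twice the area = |-38| = 38; area = 19; boundary points = 1 + 2 + 19 = 22; strictly interior points = area - boundary/2 + 1 = 9; answer 9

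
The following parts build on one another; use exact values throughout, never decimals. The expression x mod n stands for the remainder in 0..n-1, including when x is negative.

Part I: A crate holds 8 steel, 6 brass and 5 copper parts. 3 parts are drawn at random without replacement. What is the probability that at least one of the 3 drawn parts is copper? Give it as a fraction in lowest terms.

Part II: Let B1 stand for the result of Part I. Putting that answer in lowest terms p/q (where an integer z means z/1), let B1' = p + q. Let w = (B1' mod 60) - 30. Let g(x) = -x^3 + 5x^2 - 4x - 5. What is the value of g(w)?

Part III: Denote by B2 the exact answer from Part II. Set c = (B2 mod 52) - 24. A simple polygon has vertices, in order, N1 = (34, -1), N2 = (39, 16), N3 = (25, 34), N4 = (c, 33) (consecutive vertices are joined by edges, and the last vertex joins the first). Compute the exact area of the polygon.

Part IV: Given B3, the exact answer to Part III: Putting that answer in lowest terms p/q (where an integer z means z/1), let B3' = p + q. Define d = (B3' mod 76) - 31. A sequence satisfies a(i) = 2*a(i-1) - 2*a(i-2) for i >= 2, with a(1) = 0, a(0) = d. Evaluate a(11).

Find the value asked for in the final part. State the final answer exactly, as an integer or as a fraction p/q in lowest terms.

Part I: total draws C(19,3) = 969; complement C(14,3) = 364; favorable 969 - 364 = 605; P = 605/969; answer 605/969
Part II: B1 = 605/969; threaded value p + q = 1574; w = -16; -1*(-16)^3 + 5*(-16)^2 - 4*(-16)^1 - 5 = (4096) + (1280) + (64) + (-5) = 5435; answer 5435
Part III: B2 = 5435; c = 3; cross terms: (34*16 - 39*-1)=583, (39*34 - 25*16)=926, (25*33 - 3*34)=723, (3*-1 - 34*33)=-1125; twice the area = |1107| = 1107; area = 1107/2; answer 1107/2
Part IV: B3 = 1107/2; threaded value p + q = 1109; d = 14; a(2) = 2*(0) - 2*(14) = -28; iterating: a(2)=-28, a(3)=-56, a(4)=-56, a(5)=0, a(6)=112, a(7)=224, a(8)=224, a(9)=0, a(10)=-448, a(11)=-896; answer -896

-896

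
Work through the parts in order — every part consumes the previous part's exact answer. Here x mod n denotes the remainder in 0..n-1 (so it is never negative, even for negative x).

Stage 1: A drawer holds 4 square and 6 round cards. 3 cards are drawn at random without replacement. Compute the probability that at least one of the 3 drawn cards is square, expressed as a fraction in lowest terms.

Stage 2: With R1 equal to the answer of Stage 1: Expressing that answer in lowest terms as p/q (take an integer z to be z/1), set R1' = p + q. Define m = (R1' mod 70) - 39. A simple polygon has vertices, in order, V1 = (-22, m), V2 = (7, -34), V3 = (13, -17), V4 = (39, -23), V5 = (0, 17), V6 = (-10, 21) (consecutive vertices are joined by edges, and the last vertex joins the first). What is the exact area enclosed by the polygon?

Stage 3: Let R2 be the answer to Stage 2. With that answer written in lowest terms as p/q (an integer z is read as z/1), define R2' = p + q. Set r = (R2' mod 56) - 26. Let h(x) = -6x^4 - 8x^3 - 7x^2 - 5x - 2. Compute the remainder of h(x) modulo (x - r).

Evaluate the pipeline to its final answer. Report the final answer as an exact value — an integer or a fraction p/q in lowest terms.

-68752

Stage 1: total draws C(10,3) = 120; complement C(6,3) = 20; favorable 120 - 20 = 100; P = 5/6; answer 5/6
Stage 2: R1 = 5/6; threaded value p + q = 11; m = -28; cross terms: (-22*-34 - 7*-28)=944, (7*-17 - 13*-34)=323, (13*-23 - 39*-17)=364, (39*17 - 0*-23)=663, (0*21 - -10*17)=170, (-10*-28 - -22*21)=742; twice the area = |3206| = 3206; area = 1603; answer 1603
Stage 3: R2 = 1603; threaded value p + q = 1604; r = 10; remainder = value at the root: -6*(10)^4 - 8*(10)^3 - 7*(10)^2 - 5*(10)^1 - 2 = (-60000) + (-8000) + (-700) + (-50) + (-2) = -68752; answer -68752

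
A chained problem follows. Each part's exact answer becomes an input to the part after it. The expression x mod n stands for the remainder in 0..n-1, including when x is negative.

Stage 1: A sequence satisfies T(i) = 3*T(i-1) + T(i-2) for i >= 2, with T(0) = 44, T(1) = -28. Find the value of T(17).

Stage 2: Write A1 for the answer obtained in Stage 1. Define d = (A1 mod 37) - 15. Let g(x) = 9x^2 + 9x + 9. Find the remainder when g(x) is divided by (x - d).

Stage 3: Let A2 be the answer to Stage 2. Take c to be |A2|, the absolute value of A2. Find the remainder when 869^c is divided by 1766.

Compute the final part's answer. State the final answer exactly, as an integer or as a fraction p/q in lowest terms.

Stage 1: T(2) = 3*(-28) + 1*(44) = -40; iterating: T(2)=-40, T(3)=-148, T(4)=-484, T(5)=-1600, T(6)=-5284, T(7)=-17452, T(8)=-57640, T(9)=-190372, T(10)=-628756, T(11)=-2076640, T(12)=-6858676, T(13)=-22652668, T(14)=-74816680, T(15)=-247102708, T(16)=-816124804, T(17)=-2695477120; answer -2695477120
Stage 2: A1 = -2695477120; d = -14; remainder = value at the root: 9*(-14)^2 + 9*(-14)^1 + 9 = (1764) + (-126) + (9) = 1647; answer 1647
Stage 3: A2 = 1647; c = 1647; squarings mod 1766: 869^1=869, 869^2=1079, 869^4=447, 869^8=251, 869^16=1191, 869^32=383, 869^64=111, 869^128=1725, 869^256=1681, 869^512=161, 869^1024=1197; 869^1647 = 869^1 * 869^2 * 869^4 * 869^8 * 869^32 * 869^64 * 869^512 * 869^1024 = 237 (mod 1766); answer 237

237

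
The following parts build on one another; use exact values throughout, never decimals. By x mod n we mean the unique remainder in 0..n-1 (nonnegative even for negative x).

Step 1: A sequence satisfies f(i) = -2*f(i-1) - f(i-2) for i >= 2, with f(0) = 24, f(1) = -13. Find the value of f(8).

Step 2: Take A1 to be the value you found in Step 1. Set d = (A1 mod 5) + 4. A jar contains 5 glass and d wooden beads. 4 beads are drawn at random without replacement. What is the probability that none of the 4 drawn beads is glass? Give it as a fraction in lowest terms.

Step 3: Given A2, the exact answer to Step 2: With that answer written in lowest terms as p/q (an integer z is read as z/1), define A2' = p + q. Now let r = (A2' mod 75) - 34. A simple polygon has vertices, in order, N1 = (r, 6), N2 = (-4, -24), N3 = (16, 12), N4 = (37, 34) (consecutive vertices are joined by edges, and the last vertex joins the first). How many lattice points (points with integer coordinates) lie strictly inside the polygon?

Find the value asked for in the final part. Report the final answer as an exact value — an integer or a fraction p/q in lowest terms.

64

Step 1: f(2) = -2*(-13) - 1*(24) = 2; iterating: f(2)=2, f(3)=9, f(4)=-20, f(5)=31, f(6)=-42, f(7)=53, f(8)=-64; answer -64
Step 2: A1 = -64; d = 5; total draws C(10,4) = 210; favorable C(5,4) = 5; P = 1/42; answer 1/42
Step 3: A2 = 1/42; threaded value p + q = 43; r = 9; cross terms: (9*-24 - -4*6)=-192, (-4*12 - 16*-24)=336, (16*34 - 37*12)=100, (37*6 - 9*34)=-84; twice the area = |160| = 160; area = 80; boundary points = 1 + 4 + 1 + 28 = 34; strictly interior points = area - boundary/2 + 1 = 64; answer 64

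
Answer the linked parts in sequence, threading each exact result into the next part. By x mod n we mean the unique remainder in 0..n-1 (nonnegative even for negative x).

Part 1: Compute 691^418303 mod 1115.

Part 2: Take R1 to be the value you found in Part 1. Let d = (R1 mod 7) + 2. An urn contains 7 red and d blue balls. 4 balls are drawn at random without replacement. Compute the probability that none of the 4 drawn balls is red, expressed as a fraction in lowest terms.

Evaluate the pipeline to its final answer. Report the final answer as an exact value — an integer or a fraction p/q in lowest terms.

Part 1: squarings mod 1115: 691^1=691, 691^2=261, 691^4=106, 691^8=86, 691^16=706, 691^32=31, 691^64=961, 691^128=301, 691^256=286, 691^512=401, 691^1024=241, 691^2048=101, 691^4096=166, 691^8192=796, 691^16384=296, 691^32768=646, 691^65536=306, 691^131072=1091, 691^262144=576; 691^418303 = 691^1 * 691^2 * 691^4 * 691^8 * 691^16 * 691^32 * 691^64 * 691^128 * 691^256 * 691^8192 * 691^16384 * 691^131072 * 691^262144 = 936 (mod 1115); answer 936
Part 2: R1 = 936; d = 7; total draws C(14,4) = 1001; favorable C(7,4) = 35; P = 5/143; answer 5/143

5/143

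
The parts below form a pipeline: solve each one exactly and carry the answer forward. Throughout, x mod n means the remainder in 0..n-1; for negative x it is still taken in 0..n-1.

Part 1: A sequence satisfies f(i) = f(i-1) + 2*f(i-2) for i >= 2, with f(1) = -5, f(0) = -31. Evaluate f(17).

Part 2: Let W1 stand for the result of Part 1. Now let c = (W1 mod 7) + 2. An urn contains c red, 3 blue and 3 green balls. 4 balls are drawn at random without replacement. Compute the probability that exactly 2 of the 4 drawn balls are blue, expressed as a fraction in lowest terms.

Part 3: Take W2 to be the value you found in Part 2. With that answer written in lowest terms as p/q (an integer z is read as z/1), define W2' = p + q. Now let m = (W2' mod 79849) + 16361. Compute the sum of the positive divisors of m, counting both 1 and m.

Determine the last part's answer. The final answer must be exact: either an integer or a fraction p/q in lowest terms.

Part 1: f(2) = 1*(-5) + 2*(-31) = -67; iterating: f(2)=-67, f(3)=-77, f(4)=-211, f(5)=-365, f(6)=-787, f(7)=-1517, f(8)=-3091, f(9)=-6125, f(10)=-12307, f(11)=-24557, f(12)=-49171, f(13)=-98285, f(14)=-196627, f(15)=-393197, f(16)=-786451, f(17)=-1572845; answer -1572845
Part 2: W1 = -1572845; c = 8; total draws C(14,4) = 1001; favorable C(3,2)*C(11,2) = 165; P = 15/91; answer 15/91
Part 3: W2 = 15/91; threaded value p + q = 106; m = 16467; 16467 = 3 * 11 * 499; sigma = (1 + 3) * (1 + 11) * (1 + 499) = 4 * 12 * 500 = 24000; answer 24000

24000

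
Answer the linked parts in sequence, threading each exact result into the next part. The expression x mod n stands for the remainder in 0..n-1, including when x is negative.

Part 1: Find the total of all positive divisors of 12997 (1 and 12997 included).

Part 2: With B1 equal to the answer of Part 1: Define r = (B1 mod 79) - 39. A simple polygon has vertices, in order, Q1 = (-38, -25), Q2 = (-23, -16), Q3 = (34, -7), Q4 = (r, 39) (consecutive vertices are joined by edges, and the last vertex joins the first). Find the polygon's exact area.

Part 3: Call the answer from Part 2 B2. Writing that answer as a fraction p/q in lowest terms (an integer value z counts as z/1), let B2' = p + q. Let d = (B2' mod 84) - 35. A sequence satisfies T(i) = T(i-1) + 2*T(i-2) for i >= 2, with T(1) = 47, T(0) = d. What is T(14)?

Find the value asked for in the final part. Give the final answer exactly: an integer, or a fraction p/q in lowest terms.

Part 1: 12997 = 41 * 317; sigma = (1 + 41) * (1 + 317) = 42 * 318 = 13356; answer 13356
Part 2: B1 = 13356; r = -34; cross terms: (-38*-16 - -23*-25)=33, (-23*-7 - 34*-16)=705, (34*39 - -34*-7)=1088, (-34*-25 - -38*39)=2332; twice the area = |4158| = 4158; area = 2079; answer 2079
Part 3: B2 = 2079; threaded value p + q = 2080; d = 29; T(2) = 1*(47) + 2*(29) = 105; iterating: T(2)=105, T(3)=199, T(4)=409, T(5)=807, T(6)=1625, T(7)=3239, T(8)=6489, T(9)=12967, T(10)=25945, T(11)=51879, T(12)=103769, T(13)=207527, T(14)=415065; answer 415065

415065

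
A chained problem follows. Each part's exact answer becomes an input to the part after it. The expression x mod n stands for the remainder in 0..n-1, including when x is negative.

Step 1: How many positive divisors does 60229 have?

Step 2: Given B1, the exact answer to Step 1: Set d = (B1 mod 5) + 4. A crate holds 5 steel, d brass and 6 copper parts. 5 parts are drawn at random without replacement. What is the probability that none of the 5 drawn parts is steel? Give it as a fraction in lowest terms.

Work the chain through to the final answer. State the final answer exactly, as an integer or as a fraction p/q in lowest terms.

143/952

Step 1: 60229 = 13 * 41 * 113; number of divisors = (1+1) * (1+1) * (1+1) = 8; answer 8
Step 2: B1 = 8; d = 7; total draws C(18,5) = 8568; favorable C(13,5) = 1287; P = 143/952; answer 143/952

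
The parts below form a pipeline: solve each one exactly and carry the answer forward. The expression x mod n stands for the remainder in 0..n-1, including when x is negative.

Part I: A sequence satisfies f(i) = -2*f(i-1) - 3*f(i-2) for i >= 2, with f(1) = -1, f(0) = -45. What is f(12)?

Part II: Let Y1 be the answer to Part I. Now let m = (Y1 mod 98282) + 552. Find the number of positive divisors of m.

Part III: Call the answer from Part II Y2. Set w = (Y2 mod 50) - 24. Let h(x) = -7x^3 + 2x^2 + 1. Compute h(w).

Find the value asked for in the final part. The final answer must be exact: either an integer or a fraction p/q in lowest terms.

75505

Part I: f(2) = -2*(-1) - 3*(-45) = 137; iterating: f(2)=137, f(3)=-271, f(4)=131, f(5)=551, f(6)=-1495, f(7)=1337, f(8)=1811, f(9)=-7633, f(10)=9833, f(11)=3233, f(12)=-35965; answer -35965
Part II: Y1 = -35965; m = 62869; 62869 is prime, so its only divisors are 1 and 62869; count = 2; answer 2
Part III: Y2 = 2; w = -22; -7*(-22)^3 + 2*(-22)^2 + 1 = (74536) + (968) + (1) = 75505; answer 75505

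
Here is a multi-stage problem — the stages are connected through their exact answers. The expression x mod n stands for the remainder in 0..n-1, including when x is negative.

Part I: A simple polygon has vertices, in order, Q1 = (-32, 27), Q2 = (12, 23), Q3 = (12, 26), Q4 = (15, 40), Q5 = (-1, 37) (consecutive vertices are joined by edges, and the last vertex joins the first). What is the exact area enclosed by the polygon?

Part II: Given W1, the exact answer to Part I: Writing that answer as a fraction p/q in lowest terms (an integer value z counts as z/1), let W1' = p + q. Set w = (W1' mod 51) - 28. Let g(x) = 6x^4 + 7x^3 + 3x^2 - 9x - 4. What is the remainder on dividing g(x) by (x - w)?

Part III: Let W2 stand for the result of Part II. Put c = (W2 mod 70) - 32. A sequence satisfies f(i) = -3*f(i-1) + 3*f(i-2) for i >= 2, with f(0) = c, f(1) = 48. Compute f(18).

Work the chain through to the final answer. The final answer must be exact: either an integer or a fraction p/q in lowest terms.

Part I: cross terms: (-32*23 - 12*27)=-1060, (12*26 - 12*23)=36, (12*40 - 15*26)=90, (15*37 - -1*40)=595, (-1*27 - -32*37)=1157; twice the area = |818| = 818; area = 409; answer 409
Part II: W1 = 409; threaded value p + q = 410; w = -26; remainder = value at the root: 6*(-26)^4 + 7*(-26)^3 + 3*(-26)^2 - 9*(-26)^1 - 4 = (2741856) + (-123032) + (2028) + (234) + (-4) = 2621082; answer 2621082
Part III: W2 = 2621082; c = -30; f(2) = -3*(48) + 3*(-30) = -234; iterating: f(2)=-234, f(3)=846, f(4)=-3240, f(5)=12258, f(6)=-46494, f(7)=176256, f(8)=-668250, f(9)=2533518, f(10)=-9605304, f(11)=36416466, f(12)=-138065310, f(13)=523445328, f(14)=-1984531914, f(15)=7523931726, f(16)=-28525390920, f(17)=108147967938, f(18)=-410020076574; answer -410020076574

-410020076574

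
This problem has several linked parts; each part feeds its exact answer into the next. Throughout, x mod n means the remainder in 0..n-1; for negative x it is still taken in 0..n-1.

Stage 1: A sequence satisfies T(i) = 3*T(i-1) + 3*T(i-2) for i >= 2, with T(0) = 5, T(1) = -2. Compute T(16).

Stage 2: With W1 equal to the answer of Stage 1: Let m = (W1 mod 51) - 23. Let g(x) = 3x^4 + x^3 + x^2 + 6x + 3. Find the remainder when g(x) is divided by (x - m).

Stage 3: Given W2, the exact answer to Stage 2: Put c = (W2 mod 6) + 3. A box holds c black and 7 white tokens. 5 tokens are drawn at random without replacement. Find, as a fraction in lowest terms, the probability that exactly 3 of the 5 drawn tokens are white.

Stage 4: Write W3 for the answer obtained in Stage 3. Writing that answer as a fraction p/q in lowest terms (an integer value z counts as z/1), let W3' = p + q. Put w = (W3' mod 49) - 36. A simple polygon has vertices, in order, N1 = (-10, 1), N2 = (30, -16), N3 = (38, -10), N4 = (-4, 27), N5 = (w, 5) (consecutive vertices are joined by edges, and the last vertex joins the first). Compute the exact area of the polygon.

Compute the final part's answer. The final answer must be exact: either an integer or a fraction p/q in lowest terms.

Stage 1: T(2) = 3*(-2) + 3*(5) = 9; iterating: T(2)=9, T(3)=21, T(4)=90, T(5)=333, T(6)=1269, T(7)=4806, T(8)=18225, T(9)=69093, T(10)=261954, T(11)=993141, T(12)=3765285, T(13)=14275278, T(14)=54121689, T(15)=205190901, T(16)=777937770; answer 777937770
Stage 2: W1 = 777937770; m = 16; remainder = value at the root: 3*(16)^4 + 1*(16)^3 + 1*(16)^2 + 6*(16)^1 + 3 = (196608) + (4096) + (256) + (96) + (3) = 201059; answer 201059
Stage 3: W2 = 201059; c = 8; total draws C(15,5) = 3003; favorable C(7,3)*C(8,2) = 980; P = 140/429; answer 140/429
Stage 4: W3 = 140/429; threaded value p + q = 569; w = -6; cross terms: (-10*-16 - 30*1)=130, (30*-10 - 38*-16)=308, (38*27 - -4*-10)=986, (-4*5 - -6*27)=142, (-6*1 - -10*5)=44; twice the area = |1610| = 1610; area = 805; answer 805

805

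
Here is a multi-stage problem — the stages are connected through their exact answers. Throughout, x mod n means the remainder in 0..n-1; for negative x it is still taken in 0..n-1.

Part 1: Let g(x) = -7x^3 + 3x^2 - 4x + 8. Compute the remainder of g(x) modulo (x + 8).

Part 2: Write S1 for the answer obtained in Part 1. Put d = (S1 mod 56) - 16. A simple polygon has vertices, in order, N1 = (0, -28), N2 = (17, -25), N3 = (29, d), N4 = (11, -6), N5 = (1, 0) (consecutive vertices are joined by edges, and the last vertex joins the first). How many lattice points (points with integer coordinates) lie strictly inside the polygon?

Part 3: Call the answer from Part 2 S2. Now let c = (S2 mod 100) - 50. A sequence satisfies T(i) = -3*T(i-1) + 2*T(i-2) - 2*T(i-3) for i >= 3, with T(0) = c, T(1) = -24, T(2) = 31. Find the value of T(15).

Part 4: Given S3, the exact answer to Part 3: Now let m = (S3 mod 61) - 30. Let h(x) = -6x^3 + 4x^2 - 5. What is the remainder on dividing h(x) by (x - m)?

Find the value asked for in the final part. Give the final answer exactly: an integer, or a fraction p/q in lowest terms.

Part 1: remainder = value at the root: -7*(-8)^3 + 3*(-8)^2 - 4*(-8)^1 + 8 = (3584) + (192) + (32) + (8) = 3816; answer 3816
Part 2: S1 = 3816; d = -8; cross terms: (0*-25 - 17*-28)=476, (17*-8 - 29*-25)=589, (29*-6 - 11*-8)=-86, (11*0 - 1*-6)=6, (1*-28 - 0*0)=-28; twice the area = |957| = 957; area = 957/2; boundary points = 1 + 1 + 2 + 2 + 1 = 7; strictly interior points = area - boundary/2 + 1 = 476; answer 476
Part 3: S2 = 476; c = 26; T(3) = -3*(31) + 2*(-24) - 2*(26) = -193; iterating: T(3)=-193, T(4)=689, T(5)=-2515, T(6)=9309, T(7)=-34335, T(8)=126653, T(9)=-467247, T(10)=1723717, T(11)=-6358951, T(12)=23458781, T(13)=-86541679, T(14)=319260501, T(15)=-1177782423; answer -1177782423
Part 4: S3 = -1177782423; m = -4; remainder = value at the root: -6*(-4)^3 + 4*(-4)^2 - 5 = (384) + (64) + (-5) = 443; answer 443

443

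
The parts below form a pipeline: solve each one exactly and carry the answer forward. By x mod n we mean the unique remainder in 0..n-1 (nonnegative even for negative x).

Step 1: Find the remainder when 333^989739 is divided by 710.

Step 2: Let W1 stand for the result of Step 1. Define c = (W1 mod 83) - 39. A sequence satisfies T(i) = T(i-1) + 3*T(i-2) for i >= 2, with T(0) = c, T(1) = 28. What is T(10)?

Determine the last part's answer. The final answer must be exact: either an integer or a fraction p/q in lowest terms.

Step 1: squarings mod 710: 333^1=333, 333^2=129, 333^4=311, 333^8=161, 333^16=361, 333^32=391, 333^64=231, 333^128=111, 333^256=251, 333^512=521, 333^1024=221, 333^2048=561, 333^4096=191, 333^8192=271, 333^16384=311, 333^32768=161, 333^65536=361, 333^131072=391, 333^262144=231, 333^524288=111; 333^989739 = 333^1 * 333^2 * 333^8 * 333^32 * 333^512 * 333^2048 * 333^4096 * 333^65536 * 333^131072 * 333^262144 * 333^524288 = 647 (mod 710); answer 647
Step 2: W1 = 647; c = 27; T(2) = 1*(28) + 3*(27) = 109; iterating: T(2)=109, T(3)=193, T(4)=520, T(5)=1099, T(6)=2659, T(7)=5956, T(8)=13933, T(9)=31801, T(10)=73600; answer 73600

73600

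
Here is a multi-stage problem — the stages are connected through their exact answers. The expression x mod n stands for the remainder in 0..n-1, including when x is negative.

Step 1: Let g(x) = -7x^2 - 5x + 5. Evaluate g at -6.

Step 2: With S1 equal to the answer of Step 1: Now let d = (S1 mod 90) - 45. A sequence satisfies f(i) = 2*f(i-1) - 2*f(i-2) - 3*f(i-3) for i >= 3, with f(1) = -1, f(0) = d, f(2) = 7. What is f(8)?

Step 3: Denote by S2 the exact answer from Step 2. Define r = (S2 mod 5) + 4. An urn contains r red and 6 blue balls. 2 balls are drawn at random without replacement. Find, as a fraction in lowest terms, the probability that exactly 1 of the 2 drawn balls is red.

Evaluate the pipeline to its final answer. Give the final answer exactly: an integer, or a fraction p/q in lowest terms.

8/15

Step 1: -7*(-6)^2 - 5*(-6)^1 + 5 = (-252) + (30) + (5) = -217; answer -217
Step 2: S1 = -217; d = 8; f(3) = 2*(7) - 2*(-1) - 3*(8) = -8; iterating: f(3)=-8, f(4)=-27, f(5)=-59, f(6)=-40, f(7)=119, f(8)=495; answer 495
Step 3: S2 = 495; r = 4; total draws C(10,2) = 45; favorable C(4,1)*C(6,1) = 24; P = 8/15; answer 8/15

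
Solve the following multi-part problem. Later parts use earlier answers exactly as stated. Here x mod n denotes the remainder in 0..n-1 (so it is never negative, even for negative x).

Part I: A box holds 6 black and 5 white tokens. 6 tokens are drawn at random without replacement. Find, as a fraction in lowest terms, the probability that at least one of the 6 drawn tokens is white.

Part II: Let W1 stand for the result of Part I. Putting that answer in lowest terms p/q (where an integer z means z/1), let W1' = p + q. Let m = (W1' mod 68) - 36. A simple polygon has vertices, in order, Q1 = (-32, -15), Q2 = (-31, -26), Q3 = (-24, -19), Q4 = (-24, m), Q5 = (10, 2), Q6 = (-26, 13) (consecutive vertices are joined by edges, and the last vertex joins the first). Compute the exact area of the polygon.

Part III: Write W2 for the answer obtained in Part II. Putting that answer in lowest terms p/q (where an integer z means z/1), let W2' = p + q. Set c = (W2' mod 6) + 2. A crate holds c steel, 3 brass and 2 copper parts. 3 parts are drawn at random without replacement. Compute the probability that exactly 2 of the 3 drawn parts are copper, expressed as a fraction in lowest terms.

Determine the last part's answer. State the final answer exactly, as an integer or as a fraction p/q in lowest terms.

3/55

Part I: total draws C(11,6) = 462; complement C(6,6) = 1; favorable 462 - 1 = 461; P = 461/462; answer 461/462
Part II: W1 = 461/462; threaded value p + q = 923; m = 3; cross terms: (-32*-26 - -31*-15)=367, (-31*-19 - -24*-26)=-35, (-24*3 - -24*-19)=-528, (-24*2 - 10*3)=-78, (10*13 - -26*2)=182, (-26*-15 - -32*13)=806; twice the area = |714| = 714; area = 357; answer 357
Part III: W2 = 357; threaded value p + q = 358; c = 6; total draws C(11,3) = 165; favorable C(2,2)*C(9,1) = 9; P = 3/55; answer 3/55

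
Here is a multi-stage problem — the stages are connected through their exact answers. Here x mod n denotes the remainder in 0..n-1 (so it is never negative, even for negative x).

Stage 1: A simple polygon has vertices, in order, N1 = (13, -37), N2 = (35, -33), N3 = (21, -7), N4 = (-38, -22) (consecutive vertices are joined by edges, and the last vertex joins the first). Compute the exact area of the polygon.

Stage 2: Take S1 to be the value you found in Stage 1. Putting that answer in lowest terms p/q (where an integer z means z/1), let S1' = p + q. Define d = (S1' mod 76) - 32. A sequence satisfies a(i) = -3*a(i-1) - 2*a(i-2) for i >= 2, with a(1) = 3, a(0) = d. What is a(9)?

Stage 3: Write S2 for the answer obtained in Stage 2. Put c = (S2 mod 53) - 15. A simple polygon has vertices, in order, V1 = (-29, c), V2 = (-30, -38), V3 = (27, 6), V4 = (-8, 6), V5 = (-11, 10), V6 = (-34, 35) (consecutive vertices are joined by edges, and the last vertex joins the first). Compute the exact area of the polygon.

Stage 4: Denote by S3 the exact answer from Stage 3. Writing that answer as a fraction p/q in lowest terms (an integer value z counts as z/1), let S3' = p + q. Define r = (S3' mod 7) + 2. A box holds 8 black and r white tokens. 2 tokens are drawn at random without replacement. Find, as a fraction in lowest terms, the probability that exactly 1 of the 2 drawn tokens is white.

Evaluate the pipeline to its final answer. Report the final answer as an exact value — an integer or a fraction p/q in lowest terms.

8/15

Stage 1: cross terms: (13*-33 - 35*-37)=866, (35*-7 - 21*-33)=448, (21*-22 - -38*-7)=-728, (-38*-37 - 13*-22)=1692; twice the area = |2278| = 2278; area = 1139; answer 1139
Stage 2: S1 = 1139; threaded value p + q = 1140; d = -32; a(2) = -3*(3) - 2*(-32) = 55; iterating: a(2)=55, a(3)=-171, a(4)=403, a(5)=-867, a(6)=1795, a(7)=-3651, a(8)=7363, a(9)=-14787; answer -14787
Stage 3: S2 = -14787; c = -15; cross terms: (-29*-38 - -30*-15)=652, (-30*6 - 27*-38)=846, (27*6 - -8*6)=210, (-8*10 - -11*6)=-14, (-11*35 - -34*10)=-45, (-34*-15 - -29*35)=1525; twice the area = |3174| = 3174; area = 1587; answer 1587
Stage 4: S3 = 1587; threaded value p + q = 1588; r = 8; total draws C(16,2) = 120; favorable C(8,1)*C(8,1) = 64; P = 8/15; answer 8/15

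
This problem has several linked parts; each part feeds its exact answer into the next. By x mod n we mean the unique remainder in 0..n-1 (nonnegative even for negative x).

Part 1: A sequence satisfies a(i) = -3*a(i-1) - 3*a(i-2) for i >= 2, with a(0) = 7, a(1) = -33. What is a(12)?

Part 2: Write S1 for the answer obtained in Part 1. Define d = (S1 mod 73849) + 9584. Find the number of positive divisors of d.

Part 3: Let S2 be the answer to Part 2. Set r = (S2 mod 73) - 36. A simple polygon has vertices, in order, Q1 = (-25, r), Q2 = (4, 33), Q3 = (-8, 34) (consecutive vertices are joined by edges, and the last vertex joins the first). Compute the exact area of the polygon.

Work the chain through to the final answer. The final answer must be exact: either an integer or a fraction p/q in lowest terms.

Part 1: a(2) = -3*(-33) - 3*(7) = 78; iterating: a(2)=78, a(3)=-135, a(4)=171, a(5)=-108, a(6)=-189, a(7)=891, a(8)=-2106, a(9)=3645, a(10)=-4617, a(11)=2916, a(12)=5103; answer 5103
Part 2: S1 = 5103; d = 14687; 14687 = 19 * 773; number of divisors = (1+1) * (1+1) = 4; answer 4
Part 3: S2 = 4; r = -32; cross terms: (-25*33 - 4*-32)=-697, (4*34 - -8*33)=400, (-8*-32 - -25*34)=1106; twice the area = |809| = 809; area = 809/2; answer 809/2

809/2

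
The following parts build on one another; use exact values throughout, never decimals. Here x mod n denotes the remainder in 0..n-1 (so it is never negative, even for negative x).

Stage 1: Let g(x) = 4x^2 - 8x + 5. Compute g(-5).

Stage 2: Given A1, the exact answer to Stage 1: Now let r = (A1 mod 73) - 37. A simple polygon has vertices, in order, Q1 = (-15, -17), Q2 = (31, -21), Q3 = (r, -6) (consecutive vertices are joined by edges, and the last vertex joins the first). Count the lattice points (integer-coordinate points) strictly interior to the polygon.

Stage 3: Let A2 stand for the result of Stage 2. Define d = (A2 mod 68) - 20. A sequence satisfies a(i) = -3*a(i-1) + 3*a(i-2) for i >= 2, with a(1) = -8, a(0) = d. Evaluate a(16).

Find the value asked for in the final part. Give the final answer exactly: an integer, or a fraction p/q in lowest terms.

Stage 1: 4*(-5)^2 - 8*(-5)^1 + 5 = (100) + (40) + (5) = 145; answer 145
Stage 2: A1 = 145; r = 35; cross terms: (-15*-21 - 31*-17)=842, (31*-6 - 35*-21)=549, (35*-17 - -15*-6)=-685; twice the area = |706| = 706; area = 353; boundary points = 2 + 1 + 1 = 4; strictly interior points = area - boundary/2 + 1 = 352; answer 352
Stage 3: A2 = 352; d = -8; a(2) = -3*(-8) + 3*(-8) = 0; iterating: a(2)=0, a(3)=-24, a(4)=72, a(5)=-288, a(6)=1080, a(7)=-4104, a(8)=15552, a(9)=-58968, a(10)=223560, a(11)=-847584, a(12)=3213432, a(13)=-12183048, a(14)=46189440, a(15)=-175117464, a(16)=663920712; answer 663920712

663920712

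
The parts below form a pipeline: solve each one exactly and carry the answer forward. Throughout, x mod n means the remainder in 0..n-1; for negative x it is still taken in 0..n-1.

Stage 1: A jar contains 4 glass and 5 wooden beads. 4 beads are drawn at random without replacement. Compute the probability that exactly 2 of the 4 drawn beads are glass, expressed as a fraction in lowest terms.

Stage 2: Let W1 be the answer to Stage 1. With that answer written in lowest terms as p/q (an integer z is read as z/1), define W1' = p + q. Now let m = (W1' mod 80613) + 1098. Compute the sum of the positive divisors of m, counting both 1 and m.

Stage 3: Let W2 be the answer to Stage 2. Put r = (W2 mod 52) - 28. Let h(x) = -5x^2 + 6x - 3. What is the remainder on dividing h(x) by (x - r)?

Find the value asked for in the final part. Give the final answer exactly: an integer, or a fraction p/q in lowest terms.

-443

Stage 1: total draws C(9,4) = 126; favorable C(4,2)*C(5,2) = 60; P = 10/21; answer 10/21
Stage 2: W1 = 10/21; threaded value p + q = 31; m = 1129; 1129 is prime, so its only divisors are 1 and 1129; sigma = 1 + 1129 = 1130; answer 1130
Stage 3: W2 = 1130; r = 10; remainder = value at the root: -5*(10)^2 + 6*(10)^1 - 3 = (-500) + (60) + (-3) = -443; answer -443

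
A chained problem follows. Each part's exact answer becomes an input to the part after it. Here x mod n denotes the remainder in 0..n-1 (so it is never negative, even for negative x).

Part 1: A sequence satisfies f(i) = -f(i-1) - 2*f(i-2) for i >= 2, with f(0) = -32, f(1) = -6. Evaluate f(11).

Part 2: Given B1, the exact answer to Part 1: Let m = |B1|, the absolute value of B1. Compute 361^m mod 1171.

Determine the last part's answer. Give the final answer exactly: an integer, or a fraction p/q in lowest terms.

Part 1: f(2) = -1*(-6) - 2*(-32) = 70; iterating: f(2)=70, f(3)=-58, f(4)=-82, f(5)=198, f(6)=-34, f(7)=-362, f(8)=430, f(9)=294, f(10)=-1154, f(11)=566; answer 566
Part 2: B1 = 566; m = 566; squarings mod 1171: 361^1=361, 361^2=340, 361^4=842, 361^8=509, 361^16=290, 361^32=959, 361^64=446, 361^128=1017, 361^256=296, 361^512=962; 361^566 = 361^2 * 361^4 * 361^16 * 361^32 * 361^512 = 102 (mod 1171); answer 102

102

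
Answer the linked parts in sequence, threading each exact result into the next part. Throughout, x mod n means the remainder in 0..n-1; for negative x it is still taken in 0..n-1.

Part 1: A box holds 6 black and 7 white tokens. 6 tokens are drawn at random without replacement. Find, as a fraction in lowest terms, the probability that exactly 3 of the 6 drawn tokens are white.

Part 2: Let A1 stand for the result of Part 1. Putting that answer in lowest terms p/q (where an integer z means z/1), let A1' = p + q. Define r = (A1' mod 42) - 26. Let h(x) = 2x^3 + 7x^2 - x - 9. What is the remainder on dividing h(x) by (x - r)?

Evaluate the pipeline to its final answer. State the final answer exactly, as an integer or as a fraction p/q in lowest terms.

Part 1: total draws C(13,6) = 1716; favorable C(7,3)*C(6,3) = 700; P = 175/429; answer 175/429
Part 2: A1 = 175/429; threaded value p + q = 604; r = -10; remainder = value at the root: 2*(-10)^3 + 7*(-10)^2 - 1*(-10)^1 - 9 = (-2000) + (700) + (10) + (-9) = -1299; answer -1299

-1299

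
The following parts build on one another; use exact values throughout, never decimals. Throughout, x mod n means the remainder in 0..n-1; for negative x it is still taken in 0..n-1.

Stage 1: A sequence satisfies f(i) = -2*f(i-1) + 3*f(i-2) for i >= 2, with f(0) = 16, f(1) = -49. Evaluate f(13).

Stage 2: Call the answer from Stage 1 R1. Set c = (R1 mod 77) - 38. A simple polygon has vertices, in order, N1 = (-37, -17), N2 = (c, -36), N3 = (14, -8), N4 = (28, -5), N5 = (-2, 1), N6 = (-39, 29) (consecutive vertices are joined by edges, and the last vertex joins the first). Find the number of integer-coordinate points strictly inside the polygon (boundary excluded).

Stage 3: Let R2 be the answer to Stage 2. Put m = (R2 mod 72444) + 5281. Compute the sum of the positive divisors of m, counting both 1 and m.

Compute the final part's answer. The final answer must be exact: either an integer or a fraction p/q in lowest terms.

15678

Stage 1: f(2) = -2*(-49) + 3*(16) = 146; iterating: f(2)=146, f(3)=-439, f(4)=1316, f(5)=-3949, f(6)=11846, f(7)=-35539, f(8)=106616, f(9)=-319849, f(10)=959546, f(11)=-2878639, f(12)=8635916, f(13)=-25907749; answer -25907749
Stage 2: R1 = -25907749; c = 18; cross terms: (-37*-36 - 18*-17)=1638, (18*-8 - 14*-36)=360, (14*-5 - 28*-8)=154, (28*1 - -2*-5)=18, (-2*29 - -39*1)=-19, (-39*-17 - -37*29)=1736; twice the area = |3887| = 3887; area = 3887/2; boundary points = 1 + 4 + 1 + 6 + 1 + 2 = 15; strictly interior points = area - boundary/2 + 1 = 1937; answer 1937
Stage 3: R2 = 1937; m = 7218; 7218 = 2 * 3^2 * 401; sigma = (1 + 2) * (1 + 3 + 9) * (1 + 401) = 3 * 13 * 402 = 15678; answer 15678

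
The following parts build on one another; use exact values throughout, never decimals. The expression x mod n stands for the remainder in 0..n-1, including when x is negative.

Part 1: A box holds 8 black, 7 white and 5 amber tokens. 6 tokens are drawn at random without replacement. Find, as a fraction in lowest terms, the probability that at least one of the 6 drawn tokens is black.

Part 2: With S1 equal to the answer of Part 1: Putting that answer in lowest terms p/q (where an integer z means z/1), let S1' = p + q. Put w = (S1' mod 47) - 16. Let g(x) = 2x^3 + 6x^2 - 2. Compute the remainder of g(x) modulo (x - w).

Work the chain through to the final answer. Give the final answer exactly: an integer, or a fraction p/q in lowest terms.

Part 1: total draws C(20,6) = 38760; complement C(12,6) = 924; favorable 38760 - 924 = 37836; P = 3153/3230; answer 3153/3230
Part 2: S1 = 3153/3230; threaded value p + q = 6383; w = 22; remainder = value at the root: 2*(22)^3 + 6*(22)^2 - 2 = (21296) + (2904) + (-2) = 24198; answer 24198

24198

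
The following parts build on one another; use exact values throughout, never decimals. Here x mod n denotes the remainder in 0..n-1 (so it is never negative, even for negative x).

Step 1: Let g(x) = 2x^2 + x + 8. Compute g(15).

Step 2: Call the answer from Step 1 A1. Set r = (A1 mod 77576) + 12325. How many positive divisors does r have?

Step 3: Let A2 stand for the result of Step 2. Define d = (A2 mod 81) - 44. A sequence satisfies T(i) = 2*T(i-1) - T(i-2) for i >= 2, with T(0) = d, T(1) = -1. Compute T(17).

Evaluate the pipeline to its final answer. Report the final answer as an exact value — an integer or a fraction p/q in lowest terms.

Step 1: 2*(15)^2 + 1*(15)^1 + 8 = (450) + (15) + (8) = 473; answer 473
Step 2: A1 = 473; r = 12798; 12798 = 2 * 3^4 * 79; number of divisors = (1+1) * (4+1) * (1+1) = 20; answer 20
Step 3: A2 = 20; d = -24; T(2) = 2*(-1) - 1*(-24) = 22; iterating: T(2)=22, T(3)=45, T(4)=68, T(5)=91, T(6)=114, T(7)=137, T(8)=160, T(9)=183, T(10)=206, T(11)=229, T(12)=252, T(13)=275, T(14)=298, T(15)=321, T(16)=344, T(17)=367; answer 367

367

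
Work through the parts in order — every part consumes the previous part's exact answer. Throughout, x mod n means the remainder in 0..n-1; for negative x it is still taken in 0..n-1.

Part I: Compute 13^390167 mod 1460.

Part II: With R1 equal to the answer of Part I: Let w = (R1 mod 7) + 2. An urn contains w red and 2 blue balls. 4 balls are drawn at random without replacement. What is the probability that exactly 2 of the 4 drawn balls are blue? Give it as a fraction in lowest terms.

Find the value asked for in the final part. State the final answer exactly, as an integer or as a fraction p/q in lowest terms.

3/5

Part I: squarings mod 1460: 13^1=13, 13^2=169, 13^4=821, 13^8=981, 13^16=221, 13^32=661, 13^64=381, 13^128=621, 13^256=201, 13^512=981, 13^1024=221, 13^2048=661, 13^4096=381, 13^8192=621, 13^16384=201, 13^32768=981, 13^65536=221, 13^131072=661, 13^262144=381; 13^390167 = 13^1 * 13^2 * 13^4 * 13^16 * 13^1024 * 13^4096 * 13^8192 * 13^16384 * 13^32768 * 13^65536 * 13^262144 = 337 (mod 1460); answer 337
Part II: R1 = 337; w = 3; total draws C(5,4) = 5; favorable C(2,2)*C(3,2) = 3; P = 3/5; answer 3/5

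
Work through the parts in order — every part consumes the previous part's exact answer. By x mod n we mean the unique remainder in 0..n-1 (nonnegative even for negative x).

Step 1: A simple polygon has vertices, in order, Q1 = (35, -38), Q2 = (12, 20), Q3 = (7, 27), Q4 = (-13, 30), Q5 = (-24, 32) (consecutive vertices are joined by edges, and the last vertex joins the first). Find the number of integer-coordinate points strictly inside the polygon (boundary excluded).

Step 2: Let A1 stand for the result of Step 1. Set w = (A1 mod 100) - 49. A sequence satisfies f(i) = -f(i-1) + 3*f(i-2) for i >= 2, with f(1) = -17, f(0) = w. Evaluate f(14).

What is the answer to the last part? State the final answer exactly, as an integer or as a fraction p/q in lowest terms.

2601809

Step 1: cross terms: (35*20 - 12*-38)=1156, (12*27 - 7*20)=184, (7*30 - -13*27)=561, (-13*32 - -24*30)=304, (-24*-38 - 35*32)=-208; twice the area = |1997| = 1997; area = 1997/2; boundary points = 1 + 1 + 1 + 1 + 1 = 5; strictly interior points = area - boundary/2 + 1 = 997; answer 997
Step 2: A1 = 997; w = 48; f(2) = -1*(-17) + 3*(48) = 161; iterating: f(2)=161, f(3)=-212, f(4)=695, f(5)=-1331, f(6)=3416, f(7)=-7409, f(8)=17657, f(9)=-39884, f(10)=92855, f(11)=-212507, f(12)=491072, f(13)=-1128593, f(14)=2601809; answer 2601809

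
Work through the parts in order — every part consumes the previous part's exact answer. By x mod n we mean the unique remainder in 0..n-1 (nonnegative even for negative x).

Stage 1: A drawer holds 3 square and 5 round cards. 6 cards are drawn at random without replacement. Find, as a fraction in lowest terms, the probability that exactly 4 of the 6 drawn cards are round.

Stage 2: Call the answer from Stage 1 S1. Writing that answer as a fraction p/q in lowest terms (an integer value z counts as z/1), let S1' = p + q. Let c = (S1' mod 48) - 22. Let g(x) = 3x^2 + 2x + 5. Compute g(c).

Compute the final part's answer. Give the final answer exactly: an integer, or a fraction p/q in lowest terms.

Stage 1: total draws C(8,6) = 28; favorable C(5,4)*C(3,2) = 15; P = 15/28; answer 15/28
Stage 2: S1 = 15/28; threaded value p + q = 43; c = 21; 3*(21)^2 + 2*(21)^1 + 5 = (1323) + (42) + (5) = 1370; answer 1370

1370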